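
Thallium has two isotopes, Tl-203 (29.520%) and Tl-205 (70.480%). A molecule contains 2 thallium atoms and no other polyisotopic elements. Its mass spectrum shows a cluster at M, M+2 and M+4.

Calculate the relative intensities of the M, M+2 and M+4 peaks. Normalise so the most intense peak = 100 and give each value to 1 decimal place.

17.5 : 83.8 : 100.0

Each Tl atom is independently Tl-203 (p = 0.29520) or Tl-205 (q = 0.70480); the cluster is the binomial expansion (p + q)^2.
P(M) = 0.29520^2 = 0.087143
P(M+2) = 2 × 0.29520^1 × 0.70480^1 = 0.416114
P(M+4) = 0.70480^2 = 0.496743
The M+4 peak is largest (0.496743); scaling to 100 gives 17.5 : 83.8 : 100.0.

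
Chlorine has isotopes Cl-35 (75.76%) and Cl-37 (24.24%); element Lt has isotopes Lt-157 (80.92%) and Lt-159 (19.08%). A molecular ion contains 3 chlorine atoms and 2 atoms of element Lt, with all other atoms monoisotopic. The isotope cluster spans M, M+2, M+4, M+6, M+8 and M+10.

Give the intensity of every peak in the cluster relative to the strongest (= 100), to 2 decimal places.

Chlorine pattern (n=3): 0.4348304 : 0.41738208 : 0.13354464 : 0.01424288
Element Lt pattern (n=2): 0.65480464 : 0.30879072 : 0.03640464
Convolve the two distributions (both contribute in 2-u steps):
  M: 0.4348304×0.65480464 = 0.284729
  M+2: 0.4348304×0.30879072 + 0.41738208×0.65480464 = 0.407575
  M+4: 0.4348304×0.03640464 + 0.41738208×0.30879072 + 0.13354464×0.65480464 = 0.232159
  M+6: 0.41738208×0.03640464 + 0.13354464×0.30879072 + 0.01424288×0.65480464 = 0.065758
  M+8: 0.13354464×0.03640464 + 0.01424288×0.30879072 = 0.009260
  M+10: 0.01424288×0.03640464 = 0.000519
Scale to base peak (0.407575) = 100: 69.86 : 100.00 : 56.96 : 16.13 : 2.27 : 0.13

69.86 : 100.00 : 56.96 : 16.13 : 2.27 : 0.13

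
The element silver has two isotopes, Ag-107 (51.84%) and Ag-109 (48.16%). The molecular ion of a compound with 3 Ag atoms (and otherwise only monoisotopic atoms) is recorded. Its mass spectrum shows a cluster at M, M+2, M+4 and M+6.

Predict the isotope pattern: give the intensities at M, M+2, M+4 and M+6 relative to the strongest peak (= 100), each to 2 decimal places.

35.88 : 100.00 : 92.90 : 28.77

Expanding (0.5184 + 0.4816)^3:
P(M) = 0.5184^3 = 0.139314
P(M+2) = 3 × 0.5184^2 × 0.4816^1 = 0.388273
P(M+4) = 3 × 0.5184^1 × 0.4816^2 = 0.360711
P(M+6) = 0.4816^3 = 0.111702
The M+2 peak is largest (0.388273); scaling to 100 gives 35.88 : 100.00 : 92.90 : 28.77.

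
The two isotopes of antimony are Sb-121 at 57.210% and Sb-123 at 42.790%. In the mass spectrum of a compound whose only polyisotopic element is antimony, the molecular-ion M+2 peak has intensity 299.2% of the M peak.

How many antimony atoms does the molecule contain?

With n Sb atoms, P(M+2)/P(M) = C(n,1)·p^(n−1)q / p^n = n·q/p = n · 0.42790/0.57210.
n = 2.992 × 0.57210/0.42790 = 4.00 ≈ 4

4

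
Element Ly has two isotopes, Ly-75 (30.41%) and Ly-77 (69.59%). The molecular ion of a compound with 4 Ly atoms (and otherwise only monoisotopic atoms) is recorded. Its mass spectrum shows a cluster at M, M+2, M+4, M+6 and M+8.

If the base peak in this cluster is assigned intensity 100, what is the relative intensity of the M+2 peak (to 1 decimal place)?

(0.3041 + 0.6959)^4 gives M 0.0086, M+2 0.0783, M+4 0.2687, M+6 0.4099, M+8 0.2345; the largest is M+6.
P(M+6) = C(4,3) × 0.3041^1 × 0.6959^3 = 4 × 0.3041 × 0.33700823 = 0.409937 (base)
P(M+2) = C(4,1) × 0.3041^3 × 0.6959^1 = 4 × 0.0281222 × 0.6959 = 0.078281
Relative intensity = 0.078281 / 0.409937 × 100 = 19.1

19.1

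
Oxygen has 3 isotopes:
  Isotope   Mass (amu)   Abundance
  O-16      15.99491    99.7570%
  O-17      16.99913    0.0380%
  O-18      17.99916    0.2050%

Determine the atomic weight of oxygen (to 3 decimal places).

15.999 amu

Weight each isotope mass by its fractional abundance: 0.997570 × 15.99491 + 0.000380 × 16.99913 + 0.002050 × 17.99916
= 15.956042 + 0.006460 + 0.036898 = 15.999400 amu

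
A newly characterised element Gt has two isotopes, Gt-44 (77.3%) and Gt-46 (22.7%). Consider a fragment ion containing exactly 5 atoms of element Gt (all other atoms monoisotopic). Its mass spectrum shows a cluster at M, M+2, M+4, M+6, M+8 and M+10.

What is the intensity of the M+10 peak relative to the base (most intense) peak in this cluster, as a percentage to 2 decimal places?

0.15%

(0.773 + 0.227)^5 gives M 0.2760, M+2 0.4052, M+4 0.2380, M+6 0.0699, M+8 0.0103, M+10 0.0006; the largest is M+2.
P(M+2) = C(5,1) × 0.773^4 × 0.227^1 = 5 × 0.35704091 × 0.2270 = 0.405241 (base)
P(M+10) = C(5,5) × 0.773^0 × 0.227^5 = 1 × 1.0000 × 0.00060274 = 0.000603
Relative intensity = 0.000603 / 0.405241 × 100 = 0.15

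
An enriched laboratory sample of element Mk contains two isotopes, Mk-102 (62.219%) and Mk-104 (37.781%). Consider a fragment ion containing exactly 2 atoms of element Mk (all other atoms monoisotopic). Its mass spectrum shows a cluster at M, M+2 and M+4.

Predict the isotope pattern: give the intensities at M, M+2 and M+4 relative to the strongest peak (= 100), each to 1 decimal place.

Expanding (0.62219 + 0.37781)^2:
P(M) = 0.62219^2 = 0.387120
P(M+2) = 2 × 0.62219^1 × 0.37781^1 = 0.470139
P(M+4) = 0.37781^2 = 0.142740
The M+2 peak is largest (0.470139); scaling to 100 gives 82.3 : 100.0 : 30.4.

82.3 : 100.0 : 30.4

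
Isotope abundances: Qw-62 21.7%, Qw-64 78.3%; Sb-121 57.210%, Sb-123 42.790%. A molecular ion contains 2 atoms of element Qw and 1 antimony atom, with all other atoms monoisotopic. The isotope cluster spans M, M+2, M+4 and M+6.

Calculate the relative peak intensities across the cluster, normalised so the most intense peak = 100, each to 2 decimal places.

Element Qw pattern (n=2): 0.047089 : 0.339822 : 0.613089
Antimony pattern (n=1): 0.5721 : 0.4279
Convolve the two distributions (both contribute in 2-u steps):
  M: 0.047089×0.5721 = 0.026940
  M+2: 0.047089×0.4279 + 0.339822×0.5721 = 0.214562
  M+4: 0.339822×0.4279 + 0.613089×0.5721 = 0.496158
  M+6: 0.613089×0.4279 = 0.262341
Scale to base peak (0.496158) = 100: 5.43 : 43.24 : 100.00 : 52.87

5.43 : 43.24 : 100.00 : 52.87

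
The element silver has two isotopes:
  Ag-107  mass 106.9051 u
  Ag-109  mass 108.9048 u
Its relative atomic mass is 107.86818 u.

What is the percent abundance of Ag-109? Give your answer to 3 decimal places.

48.161%

With x = fraction of Ag-107 (so Ag-109 is 1 − x):
106.9051·x + 108.9048·(1 − x) = 107.86818
(106.9051 − 108.9048)·x = 107.86818 − 108.9048
x = -1.03662 / -1.9997 = 0.51839 → 51.839% Ag-107, 48.161% Ag-109.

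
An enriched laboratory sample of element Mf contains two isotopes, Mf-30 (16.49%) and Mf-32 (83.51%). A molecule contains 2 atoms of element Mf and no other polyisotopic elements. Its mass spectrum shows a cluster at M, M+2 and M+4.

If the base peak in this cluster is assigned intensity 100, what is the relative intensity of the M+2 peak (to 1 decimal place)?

Binomial terms of (0.1649 + 0.8351)^2: M 0.0272, M+2 0.2754, M+4 0.6974 → M+4 is the base peak.
P(M+4) = C(2,2) × 0.1649^0 × 0.8351^2 = 1 × 1.0000 × 0.69739201 = 0.697392 (base)
P(M+2) = C(2,1) × 0.1649^1 × 0.8351^1 = 2 × 0.1649 × 0.8351 = 0.275416
Relative intensity = 0.275416 / 0.697392 × 100 = 39.5

39.5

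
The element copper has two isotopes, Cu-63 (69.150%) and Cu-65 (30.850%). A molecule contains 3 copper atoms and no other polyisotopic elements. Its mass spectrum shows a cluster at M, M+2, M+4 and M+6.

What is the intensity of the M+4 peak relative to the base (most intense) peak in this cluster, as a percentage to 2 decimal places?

(0.69150 + 0.30850)^3 gives M 0.3307, M+2 0.4425, M+4 0.1974, M+6 0.0294; the largest is M+2.
P(M+2) = C(3,1) × 0.69150^2 × 0.30850^1 = 3 × 0.47817225 × 0.3085 = 0.442548 (base)
P(M+4) = C(3,2) × 0.69150^1 × 0.30850^2 = 3 × 0.6915 × 0.09517225 = 0.197435
Relative intensity = 0.197435 / 0.442548 × 100 = 44.61

44.61%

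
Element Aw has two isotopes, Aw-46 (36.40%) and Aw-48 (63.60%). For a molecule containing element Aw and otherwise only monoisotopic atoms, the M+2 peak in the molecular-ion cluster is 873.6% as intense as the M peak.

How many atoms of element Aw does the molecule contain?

5

The M+2/M ratio from n Aw atoms is n · q/p = n · 0.6360/0.3640.
n = 8.736 × 0.3640/0.6360 = 5.00 ≈ 5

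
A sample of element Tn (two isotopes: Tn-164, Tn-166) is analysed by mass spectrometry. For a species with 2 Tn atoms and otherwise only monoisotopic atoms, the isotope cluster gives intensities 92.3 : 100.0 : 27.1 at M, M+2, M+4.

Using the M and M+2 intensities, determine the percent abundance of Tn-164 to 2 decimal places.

64.86%

Let p = fractional abundance of Tn-164. I(M+2)/I(M) = [C(2,1)·p^1·(1−p)] / p^2 = 2·(1−p)/p = 100.0/92.3 = 1.0834
(1−p)/p = 1.0834/2 = 0.5417  ⇒  p = 1/(1 + 0.5417) = 0.6486
Tn-164: 64.86%, Tn-166: 35.14%.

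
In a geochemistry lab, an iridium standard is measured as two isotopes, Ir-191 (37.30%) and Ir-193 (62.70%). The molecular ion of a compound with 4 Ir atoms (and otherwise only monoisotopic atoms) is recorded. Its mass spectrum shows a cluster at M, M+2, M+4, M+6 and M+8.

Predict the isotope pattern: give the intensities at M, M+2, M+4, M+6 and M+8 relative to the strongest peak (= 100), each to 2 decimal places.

5.26 : 35.39 : 89.23 : 100.00 : 42.02

Expanding (0.3730 + 0.6270)^4:
P(M) = 0.3730^4 = 0.019357
P(M+2) = 4 × 0.3730^3 × 0.6270^1 = 0.130153
P(M+4) = 6 × 0.3730^2 × 0.6270^2 = 0.328174
P(M+6) = 4 × 0.3730^1 × 0.6270^3 = 0.367766
P(M+8) = 0.6270^4 = 0.154550
The M+6 peak is largest (0.367766); scaling to 100 gives 5.26 : 35.39 : 89.23 : 100.00 : 42.02.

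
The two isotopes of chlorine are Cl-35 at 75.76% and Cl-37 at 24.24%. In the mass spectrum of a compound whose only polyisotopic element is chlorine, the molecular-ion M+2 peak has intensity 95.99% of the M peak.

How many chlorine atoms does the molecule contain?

3

With n Cl atoms, P(M+2)/P(M) = C(n,1)·p^(n−1)q / p^n = n·q/p = n · 0.2424/0.7576.
n = 0.9599 × 0.7576/0.2424 = 3.00 ≈ 3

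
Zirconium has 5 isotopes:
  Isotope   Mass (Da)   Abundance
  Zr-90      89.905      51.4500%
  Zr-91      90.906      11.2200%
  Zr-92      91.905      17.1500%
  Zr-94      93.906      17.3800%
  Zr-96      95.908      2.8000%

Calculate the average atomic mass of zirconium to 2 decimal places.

91.22 Da

Ar = Σ fᵢ·mᵢ = 0.514500 × 89.905 + 0.112200 × 90.906 + 0.171500 × 91.905 + 0.173800 × 93.906 + 0.028000 × 95.908
= 46.2561 + 10.1997 + 15.7617 + 16.3209 + 2.6854 = 91.2238 Da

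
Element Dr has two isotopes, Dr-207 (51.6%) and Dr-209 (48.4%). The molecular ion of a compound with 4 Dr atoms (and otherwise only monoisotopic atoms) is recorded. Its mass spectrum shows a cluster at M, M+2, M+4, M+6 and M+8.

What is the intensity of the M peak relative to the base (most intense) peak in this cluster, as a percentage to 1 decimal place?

18.9%

Term probabilities: M 0.0709, M+2 0.2660, M+4 0.3742, M+6 0.2340, M+8 0.0549. Base peak = M+4.
P(M+4) = C(4,2) × 0.516^2 × 0.484^2 = 6 × 0.266256 × 0.234256 = 0.374232 (base)
P(M) = C(4,0) × 0.516^4 × 0.484^0 = 1 × 0.07089226 × 1.0000 = 0.070892
Relative intensity = 0.070892 / 0.374232 × 100 = 18.9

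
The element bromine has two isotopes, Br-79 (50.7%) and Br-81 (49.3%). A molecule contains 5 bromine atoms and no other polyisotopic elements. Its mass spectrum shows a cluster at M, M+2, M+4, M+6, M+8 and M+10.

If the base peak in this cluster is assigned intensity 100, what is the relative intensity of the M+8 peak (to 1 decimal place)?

47.3

(0.507 + 0.493)^5 gives M 0.0335, M+2 0.1629, M+4 0.3168, M+6 0.3080, M+8 0.1497, M+10 0.0291; the largest is M+4.
P(M+4) = C(5,2) × 0.507^3 × 0.493^2 = 10 × 0.13032384 × 0.243049 = 0.316751 (base)
P(M+8) = C(5,4) × 0.507^1 × 0.493^4 = 5 × 0.5070 × 0.05907282 = 0.149750
Relative intensity = 0.149750 / 0.316751 × 100 = 47.3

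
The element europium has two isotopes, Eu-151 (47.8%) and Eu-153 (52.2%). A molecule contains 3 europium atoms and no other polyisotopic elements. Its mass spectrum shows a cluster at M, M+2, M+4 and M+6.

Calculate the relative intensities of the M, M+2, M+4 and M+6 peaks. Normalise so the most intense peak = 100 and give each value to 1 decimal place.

28.0 : 91.6 : 100.0 : 36.4

Each Eu atom is independently Eu-151 (p = 0.478) or Eu-153 (q = 0.522); the cluster is the binomial expansion (p + q)^3.
P(M) = 0.478^3 = 0.109215
P(M+2) = 3 × 0.478^2 × 0.522^1 = 0.357806
P(M+4) = 3 × 0.478^1 × 0.522^2 = 0.390742
P(M+6) = 0.522^3 = 0.142237
The M+4 peak is largest (0.390742); scaling to 100 gives 28.0 : 91.6 : 100.0 : 36.4.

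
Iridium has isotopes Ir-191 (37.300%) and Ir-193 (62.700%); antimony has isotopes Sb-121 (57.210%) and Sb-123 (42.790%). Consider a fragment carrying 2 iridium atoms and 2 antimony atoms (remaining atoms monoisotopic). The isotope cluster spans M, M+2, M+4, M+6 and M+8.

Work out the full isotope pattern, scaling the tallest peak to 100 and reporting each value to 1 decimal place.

11.9 : 57.7 : 100.0 : 72.6 : 18.8

Iridium pattern (n=2): 0.139129 : 0.467742 : 0.393129
Antimony pattern (n=2): 0.32729841 : 0.48960318 : 0.18309841
Convolve the two distributions (both contribute in 2-u steps):
  M: 0.139129×0.32729841 = 0.045537
  M+2: 0.139129×0.48960318 + 0.467742×0.32729841 = 0.221209
  M+4: 0.139129×0.18309841 + 0.467742×0.48960318 + 0.393129×0.32729841 = 0.383153
  M+6: 0.467742×0.18309841 + 0.393129×0.48960318 = 0.278120
  M+8: 0.393129×0.18309841 = 0.071981
Scale to base peak (0.383153) = 100: 11.9 : 57.7 : 100.0 : 72.6 : 18.8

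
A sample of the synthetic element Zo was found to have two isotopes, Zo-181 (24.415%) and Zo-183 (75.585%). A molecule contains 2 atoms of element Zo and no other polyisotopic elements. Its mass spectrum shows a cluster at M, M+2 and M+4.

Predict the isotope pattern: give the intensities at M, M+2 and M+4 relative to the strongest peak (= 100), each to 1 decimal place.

10.4 : 64.6 : 100.0

Expanding (0.24415 + 0.75585)^2:
P(M) = 0.24415^2 = 0.059609
P(M+2) = 2 × 0.24415^1 × 0.75585^1 = 0.369082
P(M+4) = 0.75585^2 = 0.571309
The M+4 peak is largest (0.571309); scaling to 100 gives 10.4 : 64.6 : 100.0.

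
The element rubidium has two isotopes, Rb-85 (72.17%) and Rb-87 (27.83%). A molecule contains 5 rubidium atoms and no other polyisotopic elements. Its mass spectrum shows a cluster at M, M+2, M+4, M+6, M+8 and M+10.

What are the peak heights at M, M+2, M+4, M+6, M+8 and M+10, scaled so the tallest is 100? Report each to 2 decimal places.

51.86 : 100.00 : 77.12 : 29.74 : 5.73 : 0.44

Expanding (0.7217 + 0.2783)^5:
P(M) = 0.7217^5 = 0.195787
P(M+2) = 5 × 0.7217^4 × 0.2783^1 = 0.377494
P(M+4) = 10 × 0.7217^3 × 0.2783^2 = 0.291136
P(M+6) = 10 × 0.7217^2 × 0.2783^3 = 0.112267
P(M+8) = 5 × 0.7217^1 × 0.2783^4 = 0.021646
P(M+10) = 0.2783^5 = 0.001669
The M+2 peak is largest (0.377494); scaling to 100 gives 51.86 : 100.00 : 77.12 : 29.74 : 5.73 : 0.44.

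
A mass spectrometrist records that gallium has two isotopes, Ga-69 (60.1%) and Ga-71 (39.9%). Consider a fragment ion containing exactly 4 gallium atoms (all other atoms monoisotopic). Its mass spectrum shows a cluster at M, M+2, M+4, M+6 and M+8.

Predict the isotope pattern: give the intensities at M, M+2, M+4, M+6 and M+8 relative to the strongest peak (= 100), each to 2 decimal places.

Expanding (0.601 + 0.399)^4:
P(M) = 0.601^4 = 0.130466
P(M+2) = 4 × 0.601^3 × 0.399^1 = 0.346463
P(M+4) = 6 × 0.601^2 × 0.399^2 = 0.345021
P(M+6) = 4 × 0.601^1 × 0.399^3 = 0.152705
P(M+8) = 0.399^4 = 0.025345
The M+2 peak is largest (0.346463); scaling to 100 gives 37.66 : 100.00 : 99.58 : 44.08 : 7.32.

37.66 : 100.00 : 99.58 : 44.08 : 7.32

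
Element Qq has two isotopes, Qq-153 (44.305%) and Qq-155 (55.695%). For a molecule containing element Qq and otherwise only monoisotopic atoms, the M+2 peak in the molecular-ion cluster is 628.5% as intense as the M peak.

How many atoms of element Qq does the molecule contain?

5

For n independent Qq atoms, I(M+2)/I(M) = n · (abundance Qq-155) / (abundance Qq-153) = n · 0.55695/0.44305.
n = 6.285 × 0.44305/0.55695 = 5.00 ≈ 5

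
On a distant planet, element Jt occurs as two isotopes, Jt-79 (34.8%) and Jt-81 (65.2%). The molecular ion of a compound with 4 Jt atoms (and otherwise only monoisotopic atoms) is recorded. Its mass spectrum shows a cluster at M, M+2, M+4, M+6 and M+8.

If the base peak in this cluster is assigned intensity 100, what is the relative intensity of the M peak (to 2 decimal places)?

Term probabilities: M 0.0147, M+2 0.1099, M+4 0.3089, M+6 0.3858, M+8 0.1807. Base peak = M+6.
P(M+6) = C(4,3) × 0.348^1 × 0.652^3 = 4 × 0.3480 × 0.27716781 = 0.385818 (base)
P(M) = C(4,0) × 0.348^4 × 0.652^0 = 1 × 0.01466618 × 1.0000 = 0.014666
Relative intensity = 0.014666 / 0.385818 × 100 = 3.80

3.80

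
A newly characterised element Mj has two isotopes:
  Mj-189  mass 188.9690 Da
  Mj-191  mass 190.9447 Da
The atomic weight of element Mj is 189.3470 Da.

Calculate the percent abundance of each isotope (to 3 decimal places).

Mj-189: 80.868%, Mj-191: 19.132%

Let x be the fractional abundance of Mj-189; then Mj-191 has abundance 1 − x.
188.9690·x + 190.9447·(1 − x) = 189.3470
(188.9690 − 190.9447)·x = 189.3470 − 190.9447
x = -1.5977 / -1.9757 = 0.80868 → 80.868% Mj-189, 19.132% Mj-191.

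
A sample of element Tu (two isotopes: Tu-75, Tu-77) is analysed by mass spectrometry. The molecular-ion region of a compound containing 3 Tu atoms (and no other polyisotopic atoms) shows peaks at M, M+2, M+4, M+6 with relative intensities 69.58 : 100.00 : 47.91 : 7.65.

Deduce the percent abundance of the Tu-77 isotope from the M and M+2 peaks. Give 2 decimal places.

Write p for the Tu-75 fraction. I(M+2)/I(M) = [C(3,1)·p^2·(1−p)] / p^3 = 3·(1−p)/p = 100.00/69.58 = 1.4372
(1−p)/p = 1.4372/3 = 0.4791  ⇒  p = 1/(1 + 0.4791) = 0.6761
Tu-75: 67.61%, Tu-77: 32.39%.

32.39%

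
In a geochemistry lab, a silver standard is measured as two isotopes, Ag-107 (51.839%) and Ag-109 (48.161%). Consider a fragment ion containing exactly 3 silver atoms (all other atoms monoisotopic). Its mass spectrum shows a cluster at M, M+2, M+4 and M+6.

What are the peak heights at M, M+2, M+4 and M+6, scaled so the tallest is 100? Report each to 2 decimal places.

35.88 : 100.00 : 92.90 : 28.77

The 3 Ag atoms are independent, so intensities follow the terms of (0.51839 + 0.48161)^3.
P(M) = 0.51839^3 = 0.139306
P(M+2) = 3 × 0.51839^2 × 0.48161^1 = 0.388267
P(M+4) = 3 × 0.51839^1 × 0.48161^2 = 0.360719
P(M+6) = 0.48161^3 = 0.111709
The M+2 peak is largest (0.388267); scaling to 100 gives 35.88 : 100.00 : 92.90 : 28.77.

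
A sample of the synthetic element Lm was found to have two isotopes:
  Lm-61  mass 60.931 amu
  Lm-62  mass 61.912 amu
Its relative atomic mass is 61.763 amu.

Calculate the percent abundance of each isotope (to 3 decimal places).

With x = fraction of Lm-61 (so Lm-62 is 1 − x):
60.931·x + 61.912·(1 − x) = 61.763
(60.931 − 61.912)·x = 61.763 − 61.912
x = -0.149 / -0.981 = 0.15189 → 15.189% Lm-61, 84.811% Lm-62.

Lm-61: 15.189%, Lm-62: 84.811%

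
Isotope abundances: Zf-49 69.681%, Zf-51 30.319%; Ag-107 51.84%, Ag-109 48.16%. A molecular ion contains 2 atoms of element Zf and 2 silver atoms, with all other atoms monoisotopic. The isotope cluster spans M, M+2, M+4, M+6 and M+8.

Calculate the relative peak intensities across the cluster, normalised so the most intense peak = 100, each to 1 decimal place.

36.7 : 100.0 : 97.8 : 40.4 : 6.0

Element Zf pattern (n=2): 0.48554418 : 0.42253165 : 0.09192418
Silver pattern (n=2): 0.26873856 : 0.49932288 : 0.23193856
Convolve the two distributions (both contribute in 2-u steps):
  M: 0.48554418×0.26873856 = 0.130484
  M+2: 0.48554418×0.49932288 + 0.42253165×0.26873856 = 0.355994
  M+4: 0.48554418×0.23193856 + 0.42253165×0.49932288 + 0.09192418×0.26873856 = 0.348300
  M+6: 0.42253165×0.23193856 + 0.09192418×0.49932288 = 0.143901
  M+8: 0.09192418×0.23193856 = 0.021321
Scale to base peak (0.355994) = 100: 36.7 : 100.0 : 97.8 : 40.4 : 6.0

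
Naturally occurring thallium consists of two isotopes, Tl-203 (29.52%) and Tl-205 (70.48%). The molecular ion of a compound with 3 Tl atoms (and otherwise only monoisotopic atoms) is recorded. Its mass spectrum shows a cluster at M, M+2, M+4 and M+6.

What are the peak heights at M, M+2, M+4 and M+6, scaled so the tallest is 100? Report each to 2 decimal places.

5.85 : 41.88 : 100.00 : 79.58

The 3 Tl atoms are independent, so intensities follow the terms of (0.2952 + 0.7048)^3.
P(M) = 0.2952^3 = 0.025725
P(M+2) = 3 × 0.2952^2 × 0.7048^1 = 0.184255
P(M+4) = 3 × 0.2952^1 × 0.7048^2 = 0.439916
P(M+6) = 0.7048^3 = 0.350104
The M+4 peak is largest (0.439916); scaling to 100 gives 5.85 : 41.88 : 100.00 : 79.58.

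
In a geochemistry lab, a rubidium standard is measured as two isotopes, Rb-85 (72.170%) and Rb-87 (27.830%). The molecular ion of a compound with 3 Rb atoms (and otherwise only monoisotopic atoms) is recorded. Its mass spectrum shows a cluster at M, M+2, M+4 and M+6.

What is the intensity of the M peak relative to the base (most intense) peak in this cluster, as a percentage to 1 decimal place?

86.4%

(0.72170 + 0.27830)^3 gives M 0.3759, M+2 0.4349, M+4 0.1677, M+6 0.0216; the largest is M+2.
P(M+2) = C(3,1) × 0.72170^2 × 0.27830^1 = 3 × 0.52085089 × 0.2783 = 0.434858 (base)
P(M) = C(3,0) × 0.72170^3 × 0.27830^0 = 1 × 0.37589809 × 1.0000 = 0.375898
Relative intensity = 0.375898 / 0.434858 × 100 = 86.4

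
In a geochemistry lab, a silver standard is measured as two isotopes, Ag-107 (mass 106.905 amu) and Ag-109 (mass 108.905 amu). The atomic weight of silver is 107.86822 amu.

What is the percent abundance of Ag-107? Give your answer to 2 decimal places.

Let x be the fractional abundance of Ag-107; then Ag-109 has abundance 1 − x.
106.905·x + 108.905·(1 − x) = 107.86822
(106.905 − 108.905)·x = 107.86822 − 108.905
x = -1.03678 / -2.000 = 0.51839 → 51.84% Ag-107, 48.16% Ag-109.

51.84%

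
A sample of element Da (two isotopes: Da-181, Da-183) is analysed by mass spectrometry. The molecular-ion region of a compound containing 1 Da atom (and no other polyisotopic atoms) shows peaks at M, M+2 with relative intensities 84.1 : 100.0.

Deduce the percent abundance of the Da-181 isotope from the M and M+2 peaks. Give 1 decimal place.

45.7%

Let p = fractional abundance of Da-181. I(M+2)/I(M) = [C(1,1)·p^0·(1−p)] / p^1 = 1·(1−p)/p = 100.0/84.1 = 1.1891
(1−p)/p = 1.1891/1 = 1.1891  ⇒  p = 1/(1 + 1.1891) = 0.4568
Da-181: 45.7%, Da-183: 54.3%.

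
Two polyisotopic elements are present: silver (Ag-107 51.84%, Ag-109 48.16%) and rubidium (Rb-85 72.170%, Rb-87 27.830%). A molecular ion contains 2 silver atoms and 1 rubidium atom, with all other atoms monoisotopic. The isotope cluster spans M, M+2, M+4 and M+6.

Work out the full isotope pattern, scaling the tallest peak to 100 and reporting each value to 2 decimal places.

Silver pattern (n=2): 0.26873856 : 0.49932288 : 0.23193856
Rubidium pattern (n=1): 0.7217 : 0.2783
Convolve the two distributions (both contribute in 2-u steps):
  M: 0.26873856×0.7217 = 0.193949
  M+2: 0.26873856×0.2783 + 0.49932288×0.7217 = 0.435151
  M+4: 0.49932288×0.2783 + 0.23193856×0.7217 = 0.306352
  M+6: 0.23193856×0.2783 = 0.064549
Scale to base peak (0.435151) = 100: 44.57 : 100.00 : 70.40 : 14.83

44.57 : 100.00 : 70.40 : 14.83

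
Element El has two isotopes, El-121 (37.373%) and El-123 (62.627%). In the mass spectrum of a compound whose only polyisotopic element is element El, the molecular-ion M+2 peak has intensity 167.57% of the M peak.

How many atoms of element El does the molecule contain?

With n El atoms, P(M+2)/P(M) = C(n,1)·p^(n−1)q / p^n = n·q/p = n · 0.62627/0.37373.
n = 1.6757 × 0.37373/0.62627 = 1.00 ≈ 1

1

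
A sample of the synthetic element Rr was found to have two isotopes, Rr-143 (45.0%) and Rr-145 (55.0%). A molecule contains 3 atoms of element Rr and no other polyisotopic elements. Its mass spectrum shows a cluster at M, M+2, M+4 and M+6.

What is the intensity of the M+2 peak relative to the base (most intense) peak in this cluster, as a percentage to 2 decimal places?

81.82%

(0.450 + 0.550)^3 gives M 0.0911, M+2 0.3341, M+4 0.4084, M+6 0.1664; the largest is M+4.
P(M+4) = C(3,2) × 0.450^1 × 0.550^2 = 3 × 0.4500 × 0.3025 = 0.408375 (base)
P(M+2) = C(3,1) × 0.450^2 × 0.550^1 = 3 × 0.2025 × 0.5500 = 0.334125
Relative intensity = 0.334125 / 0.408375 × 100 = 81.82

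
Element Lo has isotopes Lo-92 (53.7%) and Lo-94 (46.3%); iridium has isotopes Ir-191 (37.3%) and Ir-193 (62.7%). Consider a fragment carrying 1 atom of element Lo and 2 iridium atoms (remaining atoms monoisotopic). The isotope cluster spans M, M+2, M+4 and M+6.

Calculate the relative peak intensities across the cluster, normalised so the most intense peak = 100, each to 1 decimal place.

17.5 : 73.8 : 100.0 : 42.6

Element Lo pattern (n=1): 0.5370 : 0.4630
Iridium pattern (n=2): 0.139129 : 0.467742 : 0.393129
Convolve the two distributions (both contribute in 2-u steps):
  M: 0.5370×0.139129 = 0.074712
  M+2: 0.5370×0.467742 + 0.4630×0.139129 = 0.315594
  M+4: 0.5370×0.393129 + 0.4630×0.467742 = 0.427675
  M+6: 0.4630×0.393129 = 0.182019
Scale to base peak (0.427675) = 100: 17.5 : 73.8 : 100.0 : 42.6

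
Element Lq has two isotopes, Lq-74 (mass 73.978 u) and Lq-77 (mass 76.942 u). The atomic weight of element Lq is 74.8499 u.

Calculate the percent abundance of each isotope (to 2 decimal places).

Lq-74: 70.58%, Lq-77: 29.42%

Let x be the fractional abundance of Lq-74; then Lq-77 has abundance 1 − x.
73.978·x + 76.942·(1 − x) = 74.8499
(73.978 − 76.942)·x = 74.8499 − 76.942
x = -2.0921 / -2.964 = 0.70584 → 70.58% Lq-74, 29.42% Lq-77.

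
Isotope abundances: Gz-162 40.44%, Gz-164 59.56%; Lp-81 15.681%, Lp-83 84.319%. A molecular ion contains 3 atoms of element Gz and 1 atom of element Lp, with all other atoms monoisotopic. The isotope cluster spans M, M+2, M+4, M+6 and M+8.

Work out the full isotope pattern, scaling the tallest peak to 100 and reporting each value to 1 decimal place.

Element Gz pattern (n=3): 0.06613532 : 0.29221213 : 0.43036979 : 0.21128276
Element Lp pattern (n=1): 0.15681 : 0.84319
Convolve the two distributions (both contribute in 2-u steps):
  M: 0.06613532×0.15681 = 0.010371
  M+2: 0.06613532×0.84319 + 0.29221213×0.15681 = 0.101586
  M+4: 0.29221213×0.84319 + 0.43036979×0.15681 = 0.313877
  M+6: 0.43036979×0.84319 + 0.21128276×0.15681 = 0.396015
  M+8: 0.21128276×0.84319 = 0.178152
Scale to base peak (0.396015) = 100: 2.6 : 25.7 : 79.3 : 100.0 : 45.0

2.6 : 25.7 : 79.3 : 100.0 : 45.0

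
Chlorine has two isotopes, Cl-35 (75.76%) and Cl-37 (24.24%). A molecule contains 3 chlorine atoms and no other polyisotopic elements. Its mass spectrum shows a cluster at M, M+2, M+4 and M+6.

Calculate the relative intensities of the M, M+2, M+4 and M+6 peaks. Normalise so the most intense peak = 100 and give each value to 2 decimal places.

100.00 : 95.99 : 30.71 : 3.28

Expanding (0.7576 + 0.2424)^3:
P(M) = 0.7576^3 = 0.434830
P(M+2) = 3 × 0.7576^2 × 0.2424^1 = 0.417382
P(M+4) = 3 × 0.7576^1 × 0.2424^2 = 0.133545
P(M+6) = 0.2424^3 = 0.014243
The M peak is largest (0.434830); scaling to 100 gives 100.00 : 95.99 : 30.71 : 3.28.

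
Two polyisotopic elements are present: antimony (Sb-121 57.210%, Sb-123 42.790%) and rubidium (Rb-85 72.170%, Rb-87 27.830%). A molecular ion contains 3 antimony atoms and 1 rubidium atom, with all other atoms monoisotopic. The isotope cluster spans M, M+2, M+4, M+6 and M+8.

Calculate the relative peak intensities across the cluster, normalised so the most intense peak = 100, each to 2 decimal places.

38.03 : 100.00 : 96.73 : 40.53 : 6.14

Antimony pattern (n=3): 0.18724742 : 0.42015297 : 0.3142518 : 0.07834781
Rubidium pattern (n=1): 0.7217 : 0.2783
Convolve the two distributions (both contribute in 2-u steps):
  M: 0.18724742×0.7217 = 0.135136
  M+2: 0.18724742×0.2783 + 0.42015297×0.7217 = 0.355335
  M+4: 0.42015297×0.2783 + 0.3142518×0.7217 = 0.343724
  M+6: 0.3142518×0.2783 + 0.07834781×0.7217 = 0.144000
  M+8: 0.07834781×0.2783 = 0.021804
Scale to base peak (0.355335) = 100: 38.03 : 100.00 : 96.73 : 40.53 : 6.14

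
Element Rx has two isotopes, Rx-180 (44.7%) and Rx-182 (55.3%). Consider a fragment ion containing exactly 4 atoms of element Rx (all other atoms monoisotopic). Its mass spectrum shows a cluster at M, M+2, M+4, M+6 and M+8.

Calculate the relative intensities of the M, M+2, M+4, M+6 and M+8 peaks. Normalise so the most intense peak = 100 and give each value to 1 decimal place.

Expanding (0.447 + 0.553)^4:
P(M) = 0.447^4 = 0.039924
P(M+2) = 4 × 0.447^3 × 0.553^1 = 0.197564
P(M+4) = 6 × 0.447^2 × 0.553^2 = 0.366620
P(M+6) = 4 × 0.447^1 × 0.553^3 = 0.302373
P(M+8) = 0.553^4 = 0.093519
The M+4 peak is largest (0.366620); scaling to 100 gives 10.9 : 53.9 : 100.0 : 82.5 : 25.5.

10.9 : 53.9 : 100.0 : 82.5 : 25.5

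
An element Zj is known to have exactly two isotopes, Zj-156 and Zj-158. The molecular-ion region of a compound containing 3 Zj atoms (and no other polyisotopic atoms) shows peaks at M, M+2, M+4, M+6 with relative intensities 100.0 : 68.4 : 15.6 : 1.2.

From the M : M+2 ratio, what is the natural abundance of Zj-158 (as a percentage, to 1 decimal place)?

If p is the fraction of Zj that is Zj-156, then I(M+2)/I(M) = [C(3,1)·p^2·(1−p)] / p^3 = 3·(1−p)/p = 68.4/100.0 = 0.6840
(1−p)/p = 0.6840/3 = 0.2280  ⇒  p = 1/(1 + 0.2280) = 0.8143
Zj-156: 81.4%, Zj-158: 18.6%.

18.6%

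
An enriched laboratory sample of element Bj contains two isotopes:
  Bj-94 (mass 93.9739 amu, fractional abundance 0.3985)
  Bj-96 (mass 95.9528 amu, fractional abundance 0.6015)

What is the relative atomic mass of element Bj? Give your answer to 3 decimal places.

95.164 amu

Average mass = Σ (abundance × isotope mass) = 0.3985 × 93.9739 + 0.6015 × 95.9528
= 37.44860 + 57.71561 = 95.16421 amu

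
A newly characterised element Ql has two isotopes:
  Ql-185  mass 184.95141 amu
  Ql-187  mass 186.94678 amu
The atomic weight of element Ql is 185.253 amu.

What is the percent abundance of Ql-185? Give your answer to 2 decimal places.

84.89%

Writing the weighted mean with unknown fraction x of Ql-185:
184.95141·x + 186.94678·(1 − x) = 185.253
(184.95141 − 186.94678)·x = 185.253 − 186.94678
x = -1.69378 / -1.99537 = 0.84886 → 84.89% Ql-185, 15.11% Ql-187.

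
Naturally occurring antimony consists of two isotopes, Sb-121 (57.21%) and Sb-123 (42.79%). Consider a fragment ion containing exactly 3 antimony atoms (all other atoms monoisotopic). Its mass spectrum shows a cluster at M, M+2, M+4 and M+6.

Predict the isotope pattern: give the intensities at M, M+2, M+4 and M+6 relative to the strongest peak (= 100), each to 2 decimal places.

44.57 : 100.00 : 74.79 : 18.65

Each Sb atom is independently Sb-121 (p = 0.5721) or Sb-123 (q = 0.4279); the cluster is the binomial expansion (p + q)^3.
P(M) = 0.5721^3 = 0.187247
P(M+2) = 3 × 0.5721^2 × 0.4279^1 = 0.420153
P(M+4) = 3 × 0.5721^1 × 0.4279^2 = 0.314252
P(M+6) = 0.4279^3 = 0.078348
The M+2 peak is largest (0.420153); scaling to 100 gives 44.57 : 100.00 : 74.79 : 18.65.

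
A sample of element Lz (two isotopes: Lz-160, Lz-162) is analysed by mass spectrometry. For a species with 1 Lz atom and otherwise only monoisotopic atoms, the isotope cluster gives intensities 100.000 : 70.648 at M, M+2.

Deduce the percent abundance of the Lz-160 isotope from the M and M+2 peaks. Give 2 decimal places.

Write p for the Lz-160 fraction. I(M+2)/I(M) = [C(1,1)·p^0·(1−p)] / p^1 = 1·(1−p)/p = 70.648/100.000 = 0.7065
(1−p)/p = 0.7065/1 = 0.7065  ⇒  p = 1/(1 + 0.7065) = 0.5860
Lz-160: 58.60%, Lz-162: 41.40%.

58.60%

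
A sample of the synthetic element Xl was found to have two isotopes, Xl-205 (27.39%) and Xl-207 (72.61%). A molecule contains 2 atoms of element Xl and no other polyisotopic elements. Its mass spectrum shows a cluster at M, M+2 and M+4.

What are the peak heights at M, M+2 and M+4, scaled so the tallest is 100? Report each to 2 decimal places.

The 2 Xl atoms are independent, so intensities follow the terms of (0.2739 + 0.7261)^2.
P(M) = 0.2739^2 = 0.075021
P(M+2) = 2 × 0.2739^1 × 0.7261^1 = 0.397758
P(M+4) = 0.7261^2 = 0.527221
The M+4 peak is largest (0.527221); scaling to 100 gives 14.23 : 75.44 : 100.00.

14.23 : 75.44 : 100.00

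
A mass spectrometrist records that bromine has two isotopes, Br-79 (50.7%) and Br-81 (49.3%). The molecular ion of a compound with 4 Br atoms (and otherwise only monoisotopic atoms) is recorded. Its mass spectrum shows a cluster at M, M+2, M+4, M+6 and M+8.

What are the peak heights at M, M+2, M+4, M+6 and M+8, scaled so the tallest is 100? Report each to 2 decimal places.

Expanding (0.507 + 0.493)^4:
P(M) = 0.507^4 = 0.066074
P(M+2) = 4 × 0.507^3 × 0.493^1 = 0.256999
P(M+4) = 6 × 0.507^2 × 0.493^2 = 0.374853
P(M+6) = 4 × 0.507^1 × 0.493^3 = 0.243001
P(M+8) = 0.493^4 = 0.059073
The M+4 peak is largest (0.374853); scaling to 100 gives 17.63 : 68.56 : 100.00 : 64.83 : 15.76.

17.63 : 68.56 : 100.00 : 64.83 : 15.76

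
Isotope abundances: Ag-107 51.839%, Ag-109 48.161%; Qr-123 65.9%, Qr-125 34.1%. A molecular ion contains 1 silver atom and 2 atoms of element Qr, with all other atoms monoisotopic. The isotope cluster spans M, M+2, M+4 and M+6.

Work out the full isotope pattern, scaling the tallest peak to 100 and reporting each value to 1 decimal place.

50.9 : 100.0 : 62.6 : 12.7

Silver pattern (n=1): 0.51839 : 0.48161
Element Qr pattern (n=2): 0.434281 : 0.449438 : 0.116281
Convolve the two distributions (both contribute in 2-u steps):
  M: 0.51839×0.434281 = 0.225127
  M+2: 0.51839×0.449438 + 0.48161×0.434281 = 0.442138
  M+4: 0.51839×0.116281 + 0.48161×0.449438 = 0.276733
  M+6: 0.48161×0.116281 = 0.056002
Scale to base peak (0.442138) = 100: 50.9 : 100.0 : 62.6 : 12.7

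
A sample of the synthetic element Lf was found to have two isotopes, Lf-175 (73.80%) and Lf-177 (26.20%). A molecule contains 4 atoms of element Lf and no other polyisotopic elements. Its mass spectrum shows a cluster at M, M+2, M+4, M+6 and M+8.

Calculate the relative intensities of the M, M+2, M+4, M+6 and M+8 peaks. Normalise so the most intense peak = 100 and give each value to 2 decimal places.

70.42 : 100.00 : 53.25 : 12.60 : 1.12

The 4 Lf atoms are independent, so intensities follow the terms of (0.7380 + 0.2620)^4.
P(M) = 0.7380^4 = 0.296637
P(M+2) = 4 × 0.7380^3 × 0.2620^1 = 0.421241
P(M+4) = 6 × 0.7380^2 × 0.2620^2 = 0.224319
P(M+6) = 4 × 0.7380^1 × 0.2620^3 = 0.053091
P(M+8) = 0.2620^4 = 0.004712
The M+2 peak is largest (0.421241); scaling to 100 gives 70.42 : 100.00 : 53.25 : 12.60 : 1.12.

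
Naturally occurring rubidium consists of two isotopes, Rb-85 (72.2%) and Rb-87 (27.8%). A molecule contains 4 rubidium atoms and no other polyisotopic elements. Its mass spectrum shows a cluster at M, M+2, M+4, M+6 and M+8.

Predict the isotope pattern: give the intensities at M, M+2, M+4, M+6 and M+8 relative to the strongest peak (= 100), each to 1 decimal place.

64.9 : 100.0 : 57.8 : 14.8 : 1.4

Expanding (0.722 + 0.278)^4:
P(M) = 0.722^4 = 0.271737
P(M+2) = 4 × 0.722^3 × 0.278^1 = 0.418520
P(M+4) = 6 × 0.722^2 × 0.278^2 = 0.241721
P(M+6) = 4 × 0.722^1 × 0.278^3 = 0.062049
P(M+8) = 0.278^4 = 0.005973
The M+2 peak is largest (0.418520); scaling to 100 gives 64.9 : 100.0 : 57.8 : 14.8 : 1.4.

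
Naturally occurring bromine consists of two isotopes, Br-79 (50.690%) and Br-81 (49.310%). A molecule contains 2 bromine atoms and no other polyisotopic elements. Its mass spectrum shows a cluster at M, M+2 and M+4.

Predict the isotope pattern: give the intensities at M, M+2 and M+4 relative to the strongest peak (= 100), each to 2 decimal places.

The 2 Br atoms are independent, so intensities follow the terms of (0.50690 + 0.49310)^2.
P(M) = 0.50690^2 = 0.256948
P(M+2) = 2 × 0.50690^1 × 0.49310^1 = 0.499905
P(M+4) = 0.49310^2 = 0.243148
The M+2 peak is largest (0.499905); scaling to 100 gives 51.40 : 100.00 : 48.64.

51.40 : 100.00 : 48.64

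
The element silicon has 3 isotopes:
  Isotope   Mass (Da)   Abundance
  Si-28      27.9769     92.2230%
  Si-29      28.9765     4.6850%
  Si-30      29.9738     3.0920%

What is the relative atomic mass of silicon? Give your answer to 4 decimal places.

28.0855 Da

Average mass = Σ (abundance × isotope mass) = 0.922230 × 27.9769 + 0.046850 × 28.9765 + 0.030920 × 29.9738
= 25.80114 + 1.35755 + 0.92679 = 28.08548 Da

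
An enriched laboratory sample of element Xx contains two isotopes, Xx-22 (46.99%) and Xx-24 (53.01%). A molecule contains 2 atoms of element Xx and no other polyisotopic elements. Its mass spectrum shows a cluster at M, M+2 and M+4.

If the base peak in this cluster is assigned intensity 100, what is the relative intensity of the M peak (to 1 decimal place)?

44.3

Binomial terms of (0.4699 + 0.5301)^2: M 0.2208, M+2 0.4982, M+4 0.2810 → M+2 is the base peak.
P(M+2) = C(2,1) × 0.4699^1 × 0.5301^1 = 2 × 0.4699 × 0.5301 = 0.498188 (base)
P(M) = C(2,0) × 0.4699^2 × 0.5301^0 = 1 × 0.22080601 × 1.0000 = 0.220806
Relative intensity = 0.220806 / 0.498188 × 100 = 44.3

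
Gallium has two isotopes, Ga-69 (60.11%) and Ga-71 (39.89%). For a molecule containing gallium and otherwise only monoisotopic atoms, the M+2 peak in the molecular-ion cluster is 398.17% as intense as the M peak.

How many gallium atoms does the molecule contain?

6

With n Ga atoms, P(M+2)/P(M) = C(n,1)·p^(n−1)q / p^n = n·q/p = n · 0.3989/0.6011.
n = 3.9817 × 0.6011/0.3989 = 6.00 ≈ 6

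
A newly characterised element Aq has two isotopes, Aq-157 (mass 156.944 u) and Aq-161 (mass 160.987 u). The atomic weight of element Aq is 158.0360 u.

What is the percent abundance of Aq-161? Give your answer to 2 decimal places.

Writing the weighted mean with unknown fraction x of Aq-157:
156.944·x + 160.987·(1 − x) = 158.0360
(156.944 − 160.987)·x = 158.0360 − 160.987
x = -2.9510 / -4.043 = 0.72990 → 72.99% Aq-157, 27.01% Aq-161.

27.01%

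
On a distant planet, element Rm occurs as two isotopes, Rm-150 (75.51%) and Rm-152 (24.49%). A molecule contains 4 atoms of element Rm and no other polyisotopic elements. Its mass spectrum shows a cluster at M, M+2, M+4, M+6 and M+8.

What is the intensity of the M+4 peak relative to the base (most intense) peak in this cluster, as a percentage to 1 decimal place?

48.6%

(0.7551 + 0.2449)^4 gives M 0.3251, M+2 0.4218, M+4 0.2052, M+6 0.0444, M+8 0.0036; the largest is M+2.
P(M+2) = C(4,1) × 0.7551^3 × 0.2449^1 = 4 × 0.43053991 × 0.2449 = 0.421757 (base)
P(M+4) = C(4,2) × 0.7551^2 × 0.2449^2 = 6 × 0.57017601 × 0.05997601 = 0.205181
Relative intensity = 0.205181 / 0.421757 × 100 = 48.6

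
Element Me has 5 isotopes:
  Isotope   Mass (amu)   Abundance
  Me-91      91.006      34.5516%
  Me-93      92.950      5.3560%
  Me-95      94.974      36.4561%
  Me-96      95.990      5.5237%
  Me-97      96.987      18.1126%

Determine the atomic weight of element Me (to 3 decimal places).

The abundance-weighted mean is 0.345516 × 91.006 + 0.053560 × 92.950 + 0.364561 × 94.974 + 0.055237 × 95.990 + 0.181126 × 96.987
= 31.4440 + 4.9784 + 34.6238 + 5.3022 + 17.5669 = 93.9153 amu

93.915 amu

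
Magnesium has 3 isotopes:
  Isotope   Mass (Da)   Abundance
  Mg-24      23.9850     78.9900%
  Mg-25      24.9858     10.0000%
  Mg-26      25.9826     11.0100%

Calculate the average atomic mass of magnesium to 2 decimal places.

24.31 Da

Average mass = Σ (abundance × isotope mass) = 0.789900 × 23.9850 + 0.100000 × 24.9858 + 0.110100 × 25.9826
= 18.94575 + 2.49858 + 2.86068 = 24.30501 Da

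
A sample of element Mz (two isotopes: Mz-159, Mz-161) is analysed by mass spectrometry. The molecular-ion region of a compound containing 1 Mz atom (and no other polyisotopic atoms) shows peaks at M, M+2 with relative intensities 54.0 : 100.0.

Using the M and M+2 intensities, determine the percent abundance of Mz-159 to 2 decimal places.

If p is the fraction of Mz that is Mz-159, then I(M+2)/I(M) = [C(1,1)·p^0·(1−p)] / p^1 = 1·(1−p)/p = 100.0/54.0 = 1.8519
(1−p)/p = 1.8519/1 = 1.8519  ⇒  p = 1/(1 + 1.8519) = 0.3506
Mz-159: 35.06%, Mz-161: 64.94%.

35.06%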